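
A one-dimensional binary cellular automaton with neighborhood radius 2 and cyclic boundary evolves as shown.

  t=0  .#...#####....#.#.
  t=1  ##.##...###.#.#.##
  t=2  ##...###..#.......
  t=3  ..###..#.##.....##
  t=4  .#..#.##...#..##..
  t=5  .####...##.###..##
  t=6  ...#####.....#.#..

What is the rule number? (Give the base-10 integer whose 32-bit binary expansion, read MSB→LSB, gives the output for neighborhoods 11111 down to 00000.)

1897792058

  [31] ##### => .  t=0,i=7
  [30] ####. => #  t=0,i=8
  [29] ###.# => #  t=1,i=1
  [28] ###.. => #  t=0,i=9
  [27] ##.## => .  t=1,i=2
  [26] ##.#. => .  t=1,i=11
  [25] ##..# => .  t=2,i=8
  [24] ##... => #  t=0,i=10
  [23] #.### => .  t=1,i=16
  [22] #.##. => .  t=1,i=3
  [21] #.#.# => .  t=1,i=12
  [20] #.#.. => #  t=0,i=16
  [19] #..## => #  t=3,i=1
  [18] #..#. => #  t=0,i=0
  [17] #...# => #  t=0,i=3
  [16] #.... => .  t=0,i=11
  [15] .#### => .  t=0,i=6
  [14] .###. => .  t=1,i=9
  [13] .##.# => .  t=5,i=9
  [12] .##.. => .  t=1,i=4
  [11] .#.## => .  t=1,i=15
  [10] .#.#. => .  t=0,i=15
  [9] .#..# => #  t=0,i=17
  [8] .#... => .  t=0,i=2
  [7] ..### => .  t=0,i=5
  [6] ..##. => .  t=2,i=0
  [5] ..#.# => #  t=0,i=14
  [4] ..#.. => #  t=0,i=1
  [3] ...## => #  t=0,i=4
  [2] ...#. => .  t=0,i=13
  [1] ....# => #  t=0,i=12
  [0] ..... => .  t=2,i=13
  bits 01110001000111100000001000111010 = 1897792058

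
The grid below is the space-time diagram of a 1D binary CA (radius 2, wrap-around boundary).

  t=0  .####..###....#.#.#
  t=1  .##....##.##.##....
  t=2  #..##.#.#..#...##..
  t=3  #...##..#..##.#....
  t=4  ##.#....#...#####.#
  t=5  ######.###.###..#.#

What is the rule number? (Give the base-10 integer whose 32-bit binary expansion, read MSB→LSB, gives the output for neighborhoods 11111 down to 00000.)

  ##### -> .   bit 31 = 0  t=4,i=14
  ####. -> .   bit 30 = 0  t=0,i=3
  ###.# -> #   bit 29 = 1  t=4,i=1
  ###.. -> .   bit 28 = 0  t=0,i=4
  ##.## -> .   bit 27 = 0  t=1,i=9
  ##.#. -> #   bit 26 = 1  t=2,i=5
  ##..# -> .   bit 25 = 0  t=0,i=5
  ##... -> #   bit 24 = 1  t=0,i=10
  #.### -> #   bit 23 = 1  t=0,i=1
  #.##. -> .   bit 22 = 0  t=1,i=10
  #.#.# -> .   bit 21 = 0  t=0,i=16
  #.#.. -> #   bit 20 = 1  t=2,i=8
  #..## -> .   bit 19 = 0  t=0,i=6
  #..#. -> .   bit 18 = 0  t=2,i=10
  #...# -> .   bit 17 = 0  t=2,i=13
  #.... -> #   bit 16 = 1  t=0,i=11
  .#### -> #   bit 15 = 1  t=0,i=2
  .###. -> #   bit 14 = 1  t=0,i=8
  .##.# -> #   bit 13 = 1  t=1,i=8
  .##.. -> .   bit 12 = 0  t=1,i=2
  .#.## -> .   bit 11 = 0  t=0,i=0
  .#.#. -> .   bit 10 = 0  t=0,i=15
  .#..# -> .   bit 9 = 0  t=2,i=1
  .#... -> #   bit 8 = 1  t=2,i=12
  ..### -> #   bit 7 = 1  t=0,i=7
  ..##. -> .   bit 6 = 0  t=1,i=1
  ..#.# -> #   bit 5 = 1  t=0,i=14
  ..#.. -> #   bit 4 = 1  t=2,i=0
  ...## -> #   bit 3 = 1  t=1,i=0
  ...#. -> #   bit 2 = 1  t=0,i=13
  ....# -> .   bit 1 = 0  t=0,i=12
  ..... -> .   bit 0 = 0  t=1,i=17
  bits 00100101100100011110000110111100 = 630317500

630317500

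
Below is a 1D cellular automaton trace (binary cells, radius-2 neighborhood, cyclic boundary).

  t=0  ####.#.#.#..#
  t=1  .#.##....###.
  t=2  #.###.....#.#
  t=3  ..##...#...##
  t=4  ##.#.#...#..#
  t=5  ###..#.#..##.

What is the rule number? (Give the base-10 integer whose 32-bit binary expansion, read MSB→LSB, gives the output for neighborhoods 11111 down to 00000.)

2799589889

  [31] ##### => #  t=0,i=1
  [30] ####. => .  t=0,i=2
  [29] ###.# => #  t=0,i=3
  [28] ###.. => .  t=1,i=11
  [27] ##.## => .  t=2,i=1
  [26] ##.#. => #  t=0,i=4
  [25] ##..# => #  t=1,i=12
  [24] ##... => .  t=1,i=5
  [23] #.### => #  t=2,i=2
  [22] #.##. => #  t=1,i=3
  [21] #.#.# => .  t=0,i=5
  [20] #.#.. => #  t=0,i=9
  [19] #..## => #  t=0,i=11
  [18] #..#. => #  t=1,i=0
  [17] #...# => #  t=3,i=5
  [16] #.... => .  t=1,i=6
  [15] .#### => .  t=0,i=0
  [14] .###. => #  t=1,i=10
  [13] .##.# => .  t=2,i=0
  [12] .##.. => #  t=1,i=4
  [11] .#.## => #  t=1,i=2
  [10] .#.#. => .  t=0,i=6
  [9] .#..# => #  t=0,i=10
  [8] .#... => .  t=3,i=8
  [7] ..### => .  t=0,i=12
  [6] ..##. => .  t=3,i=2
  [5] ..#.# => .  t=1,i=1
  [4] ..#.. => .  t=3,i=7
  [3] ...## => .  t=1,i=8
  [2] ...#. => .  t=2,i=9
  [1] ....# => .  t=1,i=7
  [0] ..... => #  t=2,i=7
  bits 10100110110111100101101000000001 = 2799589889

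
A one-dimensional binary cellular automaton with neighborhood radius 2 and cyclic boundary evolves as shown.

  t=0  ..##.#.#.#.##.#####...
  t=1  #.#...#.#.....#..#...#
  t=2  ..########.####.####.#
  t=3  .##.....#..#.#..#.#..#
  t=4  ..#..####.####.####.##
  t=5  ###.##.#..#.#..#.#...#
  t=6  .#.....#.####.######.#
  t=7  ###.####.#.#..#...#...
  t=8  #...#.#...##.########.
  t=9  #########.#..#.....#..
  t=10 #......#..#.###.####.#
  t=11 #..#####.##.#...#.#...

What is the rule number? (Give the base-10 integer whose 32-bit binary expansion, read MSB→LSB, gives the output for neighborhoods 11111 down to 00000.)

1117656567

  nb #####: next=.  (t=0,i=16, bit31=0)
  nb ####.: next=#  (t=0,i=17, bit30=1)
  nb ###.#: next=.  (t=2,i=9, bit29=0)
  nb ###..: next=.  (t=0,i=18, bit28=0)
  nb ##.##: next=.  (t=0,i=13, bit27=0)
  nb ##.#.: next=.  (t=0,i=4, bit26=0)
  nb ##..#: next=#  (t=4,i=0, bit25=1)
  nb ##...: next=.  (t=0,i=19, bit24=0)
  nb #.###: next=#  (t=0,i=14, bit23=1)
  nb #.##.: next=.  (t=0,i=11, bit22=0)
  nb #.#.#: next=.  (t=0,i=5, bit21=0)
  nb #.#..: next=#  (t=1,i=2, bit20=1)
  nb #..##: next=#  (t=2,i=1, bit19=1)
  nb #..#.: next=#  (t=1,i=16, bit18=1)
  nb #...#: next=#  (t=1,i=4, bit17=1)
  nb #....: next=.  (t=0,i=20, bit16=0)
  nb .####: next=.  (t=0,i=15, bit15=0)
  nb .###.: next=.  (t=7,i=1, bit14=0)
  nb .##.#: next=.  (t=0,i=3, bit13=0)
  nb .##..: next=#  (t=3,i=2, bit12=1)
  nb .#.##: next=.  (t=0,i=10, bit11=0)
  nb .#.#.: next=#  (t=0,i=6, bit10=1)
  nb .#..#: next=.  (t=1,i=15, bit9=0)
  nb .#...: next=#  (t=1,i=3, bit8=1)
  nb ..###: next=#  (t=2,i=2, bit7=1)
  nb ..##.: next=#  (t=0,i=2, bit6=1)
  nb ..#.#: next=#  (t=1,i=6, bit5=1)
  nb ..#..: next=#  (t=1,i=14, bit4=1)
  nb ...##: next=.  (t=0,i=1, bit3=0)
  nb ...#.: next=#  (t=1,i=5, bit2=1)
  nb ....#: next=#  (t=0,i=0, bit1=1)
  nb .....: next=#  (t=0,i=21, bit0=1)
  bits 01000010100111100001010111110111 = 1117656567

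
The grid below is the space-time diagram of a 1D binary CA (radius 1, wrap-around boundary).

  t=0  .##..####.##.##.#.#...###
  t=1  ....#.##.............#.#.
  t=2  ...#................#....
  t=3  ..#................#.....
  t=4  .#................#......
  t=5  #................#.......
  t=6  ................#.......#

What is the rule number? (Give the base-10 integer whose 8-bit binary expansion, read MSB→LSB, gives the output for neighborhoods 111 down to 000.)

130

  nb ###: next=#  (t=0,i=6, bit7=1)
  nb ##.: next=.  (t=0,i=2, bit6=0)
  nb #.#: next=.  (t=0,i=0, bit5=0)
  nb #..: next=.  (t=0,i=3, bit4=0)
  nb .##: next=.  (t=0,i=1, bit3=0)
  nb .#.: next=.  (t=0,i=16, bit2=0)
  nb ..#: next=#  (t=0,i=4, bit1=1)
  nb ...: next=.  (t=0,i=20, bit0=0)
  bits 10000010 = 130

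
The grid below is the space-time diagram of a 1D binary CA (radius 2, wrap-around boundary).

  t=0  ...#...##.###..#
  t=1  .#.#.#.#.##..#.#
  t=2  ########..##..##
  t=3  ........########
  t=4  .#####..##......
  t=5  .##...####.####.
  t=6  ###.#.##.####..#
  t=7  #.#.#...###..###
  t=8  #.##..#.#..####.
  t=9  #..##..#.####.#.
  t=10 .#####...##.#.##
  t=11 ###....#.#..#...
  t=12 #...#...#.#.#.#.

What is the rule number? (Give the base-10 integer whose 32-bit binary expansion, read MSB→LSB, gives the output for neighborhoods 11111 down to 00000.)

  nb #####: next=.  (t=2,i=0, bit31=0)
  nb ####.: next=.  (t=2,i=6, bit30=0)
  nb ###.#: next=#  (t=5,i=9, bit29=1)
  nb ###..: next=.  (t=0,i=12, bit28=0)
  nb ##.##: next=#  (t=0,i=9, bit27=1)
  nb ##.#.: next=.  (t=6,i=3, bit26=0)
  nb ##..#: next=#  (t=0,i=13, bit25=1)
  nb ##...: next=.  (t=3,i=0, bit24=0)
  nb #.###: next=#  (t=0,i=10, bit23=1)
  nb #.##.: next=.  (t=1,i=9, bit22=0)
  nb #.#.#: next=#  (t=1,i=1, bit21=1)
  nb #.#..: next=.  (t=7,i=4, bit20=0)
  nb #..##: next=#  (t=2,i=9, bit19=1)
  nb #..#.: next=.  (t=0,i=14, bit18=0)
  nb #...#: next=#  (t=0,i=1, bit17=1)
  nb #....: next=#  (t=3,i=1, bit16=1)
  nb .####: next=#  (t=2,i=15, bit15=1)
  nb .###.: next=.  (t=0,i=11, bit14=0)
  nb .##.#: next=.  (t=0,i=8, bit13=0)
  nb .##..: next=#  (t=1,i=10, bit12=1)
  nb .#.##: next=.  (t=1,i=8, bit11=0)
  nb .#.#.: next=#  (t=1,i=0, bit10=1)
  nb .#..#: next=#  (t=8,i=9, bit9=1)
  nb .#...: next=.  (t=0,i=0, bit8=0)
  nb ..###: next=#  (t=2,i=14, bit7=1)
  nb ..##.: next=#  (t=0,i=7, bit6=1)
  nb ..#.#: next=.  (t=1,i=13, bit5=0)
  nb ..#..: next=#  (t=0,i=3, bit4=1)
  nb ...##: next=.  (t=0,i=6, bit3=0)
  nb ...#.: next=.  (t=0,i=2, bit2=0)
  nb ....#: next=.  (t=3,i=6, bit1=0)
  nb .....: next=#  (t=3,i=2, bit0=1)
  bits 00101010101010111001011011010001 = 715888337

715888337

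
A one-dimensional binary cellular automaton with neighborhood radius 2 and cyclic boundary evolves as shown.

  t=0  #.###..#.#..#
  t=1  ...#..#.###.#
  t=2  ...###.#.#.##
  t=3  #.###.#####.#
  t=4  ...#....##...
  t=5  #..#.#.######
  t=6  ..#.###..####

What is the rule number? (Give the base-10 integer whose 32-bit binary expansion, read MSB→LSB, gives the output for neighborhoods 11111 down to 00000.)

3308609241

  #####|#  b31=1 t=3,i=8
  ####.|#  b30=1 t=3,i=9
  ###.#|.  b29=0 t=1,i=10
  ###..|.  b28=0 t=0,i=4
  ##.##|.  b27=0 t=0,i=1
  ##.#.|#  b26=1 t=1,i=11
  ##..#|.  b25=0 t=0,i=5
  ##...|#  b24=1 t=2,i=0
  #.###|.  b23=0 t=0,i=2
  #.##.|.  b22=0 t=2,i=11
  #.#.#|#  b21=1 t=2,i=7
  #.#..|#  b20=1 t=0,i=9
  #..##|.  b19=0 t=0,i=11
  #..#.|#  b18=1 t=0,i=6
  #...#|.  b17=0 t=1,i=1
  #....|#  b16=1 t=4,i=5
  .####|.  b15=0 t=3,i=7
  .###.|#  b14=1 t=0,i=3
  .##.#|.  b13=0 t=0,i=0
  .##..|#  b12=1 t=2,i=12
  .#.##|#  b11=1 t=1,i=7
  .#.#.|#  b10=1 t=0,i=8
  .#..#|#  b9=1 t=0,i=10
  .#...|.  b8=0 t=1,i=0
  ..###|#  b7=1 t=2,i=3
  ..##.|#  b6=1 t=0,i=12
  ..#.#|.  b5=0 t=0,i=7
  ..#..|#  b4=1 t=1,i=3
  ...##|#  b3=1 t=2,i=2
  ...#.|.  b2=0 t=1,i=2
  ....#|.  b1=0 t=4,i=1
  .....|#  b0=1 t=4,i=0
  bits 11000101001101010101111011011001 = 3308609241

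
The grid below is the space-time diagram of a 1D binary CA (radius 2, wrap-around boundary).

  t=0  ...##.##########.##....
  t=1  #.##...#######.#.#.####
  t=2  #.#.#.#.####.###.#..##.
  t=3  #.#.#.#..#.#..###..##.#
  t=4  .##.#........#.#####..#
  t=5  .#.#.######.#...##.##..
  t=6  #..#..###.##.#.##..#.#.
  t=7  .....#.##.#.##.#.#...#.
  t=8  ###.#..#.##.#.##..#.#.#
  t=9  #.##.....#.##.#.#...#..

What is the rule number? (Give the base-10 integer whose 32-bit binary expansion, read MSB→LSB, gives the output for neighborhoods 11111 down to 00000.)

  nb #####: next=#  (t=0,i=8, bit31=1)
  nb ####.: next=.  (t=0,i=14, bit30=0)
  nb ###.#: next=#  (t=0,i=15, bit29=1)
  nb ###..: next=#  (t=3,i=16, bit28=1)
  nb ##.##: next=.  (t=0,i=5, bit27=0)
  nb ##.#.: next=#  (t=1,i=14, bit26=1)
  nb ##..#: next=#  (t=3,i=17, bit25=1)
  nb ##...: next=#  (t=0,i=19, bit24=1)
  nb #.###: next=.  (t=0,i=6, bit23=0)
  nb #.##.: next=#  (t=0,i=17, bit22=1)
  nb #.#.#: next=#  (t=1,i=15, bit21=1)
  nb #.#..: next=.  (t=2,i=17, bit20=0)
  nb #..##: next=#  (t=2,i=19, bit19=1)
  nb #..#.: next=.  (t=3,i=8, bit18=0)
  nb #...#: next=.  (t=1,i=5, bit17=0)
  nb #....: next=#  (t=0,i=20, bit16=1)
  nb .####: next=#  (t=0,i=7, bit15=1)
  nb .###.: next=#  (t=2,i=14, bit14=1)
  nb .##.#: next=.  (t=0,i=4, bit13=0)
  nb .##..: next=.  (t=0,i=18, bit12=0)
  nb .#.##: next=.  (t=1,i=18, bit11=0)
  nb .#.#.: next=.  (t=1,i=16, bit10=0)
  nb .#..#: next=.  (t=2,i=18, bit9=0)
  nb .#...: next=#  (t=4,i=5, bit8=1)
  nb ..###: next=.  (t=1,i=7, bit7=0)
  nb ..##.: next=#  (t=0,i=3, bit6=1)
  nb ..#.#: next=.  (t=3,i=9, bit5=0)
  nb ..#..: next=.  (t=6,i=3, bit4=0)
  nb ...##: next=#  (t=0,i=2, bit3=1)
  nb ...#.: next=#  (t=4,i=12, bit2=1)
  nb ....#: next=.  (t=0,i=1, bit1=0)
  nb .....: next=#  (t=0,i=0, bit0=1)
  bits 10110111011010011100000101001101 = 3077161293

3077161293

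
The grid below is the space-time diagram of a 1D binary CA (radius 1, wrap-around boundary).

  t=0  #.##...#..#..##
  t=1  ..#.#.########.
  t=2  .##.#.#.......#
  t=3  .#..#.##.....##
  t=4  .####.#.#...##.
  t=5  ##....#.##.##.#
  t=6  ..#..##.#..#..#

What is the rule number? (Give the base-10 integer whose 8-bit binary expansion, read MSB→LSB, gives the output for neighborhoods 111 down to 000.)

  ### -> .   bit 7 = 0  t=0,i=14
  ##. -> .   bit 6 = 0  t=0,i=0
  #.# -> .   bit 5 = 0  t=0,i=1
  #.. -> #   bit 4 = 1  t=0,i=4
  .## -> #   bit 3 = 1  t=0,i=2
  .#. -> #   bit 2 = 1  t=0,i=7
  ..# -> #   bit 1 = 1  t=0,i=6
  ... -> .   bit 0 = 0  t=0,i=5
  bits 00011110 = 30

30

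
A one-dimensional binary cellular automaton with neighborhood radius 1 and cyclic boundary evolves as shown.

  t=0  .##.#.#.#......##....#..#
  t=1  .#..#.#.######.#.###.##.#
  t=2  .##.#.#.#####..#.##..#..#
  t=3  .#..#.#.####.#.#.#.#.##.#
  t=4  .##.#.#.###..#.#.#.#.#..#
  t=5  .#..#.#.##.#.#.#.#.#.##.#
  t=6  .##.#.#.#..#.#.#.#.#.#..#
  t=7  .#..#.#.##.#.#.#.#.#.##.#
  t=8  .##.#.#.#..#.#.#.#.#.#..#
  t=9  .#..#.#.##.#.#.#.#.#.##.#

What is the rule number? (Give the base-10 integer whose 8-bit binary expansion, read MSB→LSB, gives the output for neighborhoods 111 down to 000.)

  ### -> #   bit 7 = 1  t=1,i=9
  ##. -> .   bit 6 = 0  t=0,i=2
  #.# -> .   bit 5 = 0  t=0,i=0
  #.. -> #   bit 4 = 1  t=0,i=9
  .## -> #   bit 3 = 1  t=0,i=1
  .#. -> #   bit 2 = 1  t=0,i=4
  ..# -> .   bit 1 = 0  t=0,i=14
  ... -> #   bit 0 = 1  t=0,i=10
  bits 10011101 = 157

157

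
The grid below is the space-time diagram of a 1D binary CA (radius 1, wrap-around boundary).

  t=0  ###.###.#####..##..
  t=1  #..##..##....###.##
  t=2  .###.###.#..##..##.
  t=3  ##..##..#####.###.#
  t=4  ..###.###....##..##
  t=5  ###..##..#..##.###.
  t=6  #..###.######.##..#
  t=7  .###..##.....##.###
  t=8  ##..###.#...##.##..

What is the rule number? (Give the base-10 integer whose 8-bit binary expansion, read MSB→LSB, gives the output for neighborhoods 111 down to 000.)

  nb ###: next=.  (t=0,i=1, bit7=0)
  nb ##.: next=.  (t=0,i=2, bit6=0)
  nb #.#: next=#  (t=0,i=3, bit5=1)
  nb #..: next=#  (t=0,i=13, bit4=1)
  nb .##: next=#  (t=0,i=0, bit3=1)
  nb .#.: next=#  (t=2,i=9, bit2=1)
  nb ..#: next=#  (t=0,i=14, bit1=1)
  nb ...: next=.  (t=1,i=10, bit0=0)
  bits 00111110 = 62

62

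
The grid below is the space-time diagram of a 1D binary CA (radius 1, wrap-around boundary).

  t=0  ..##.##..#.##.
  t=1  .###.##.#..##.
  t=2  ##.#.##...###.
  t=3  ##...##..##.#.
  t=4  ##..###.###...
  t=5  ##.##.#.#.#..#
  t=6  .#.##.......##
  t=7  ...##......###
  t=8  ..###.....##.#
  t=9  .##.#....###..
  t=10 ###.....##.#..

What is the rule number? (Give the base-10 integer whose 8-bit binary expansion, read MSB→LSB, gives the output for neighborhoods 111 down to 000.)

  [7] ### => .  t=1,i=2
  [6] ##. => #  t=0,i=3
  [5] #.# => .  t=0,i=4
  [4] #.. => .  t=0,i=7
  [3] .## => #  t=0,i=2
  [2] .#. => .  t=0,i=9
  [1] ..# => #  t=0,i=1
  [0] ... => .  t=0,i=0
  bits 01001010 = 74

74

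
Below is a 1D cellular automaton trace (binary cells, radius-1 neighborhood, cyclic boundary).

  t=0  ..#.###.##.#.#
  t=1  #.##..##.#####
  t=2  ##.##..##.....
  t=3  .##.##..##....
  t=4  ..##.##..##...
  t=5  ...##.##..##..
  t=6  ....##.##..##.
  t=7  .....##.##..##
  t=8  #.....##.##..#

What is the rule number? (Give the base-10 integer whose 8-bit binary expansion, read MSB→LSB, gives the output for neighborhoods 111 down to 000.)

  ###|.  b7=0 t=0,i=5
  ##.|#  b6=1 t=0,i=6
  #.#|#  b5=1 t=0,i=3
  #..|#  b4=1 t=0,i=0
  .##|.  b3=0 t=0,i=4
  .#.|#  b2=1 t=0,i=2
  ..#|.  b1=0 t=0,i=1
  ...|.  b0=0 t=2,i=10
  bits 01110100 = 116

116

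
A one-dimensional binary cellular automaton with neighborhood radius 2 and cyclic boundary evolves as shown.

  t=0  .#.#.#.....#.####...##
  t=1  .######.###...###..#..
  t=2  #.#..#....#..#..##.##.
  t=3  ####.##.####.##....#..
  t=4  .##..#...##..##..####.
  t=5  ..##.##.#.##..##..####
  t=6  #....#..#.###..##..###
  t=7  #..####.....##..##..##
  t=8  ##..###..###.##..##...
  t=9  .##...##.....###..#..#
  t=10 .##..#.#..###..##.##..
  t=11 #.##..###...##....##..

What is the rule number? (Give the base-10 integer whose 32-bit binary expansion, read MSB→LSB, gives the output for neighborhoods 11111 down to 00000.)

1383110431

  ##### -> .   bit 31 = 0  t=1,i=3
  ####. -> #   bit 30 = 1  t=0,i=15
  ###.# -> .   bit 29 = 0  t=1,i=6
  ###.. -> #   bit 28 = 1  t=0,i=16
  ##.## -> .   bit 27 = 0  t=1,i=7
  ##.#. -> .   bit 26 = 0  t=0,i=0
  ##..# -> #   bit 25 = 1  t=1,i=17
  ##... -> .   bit 24 = 0  t=0,i=17
  #.### -> .   bit 23 = 0  t=0,i=13
  #.##. -> #   bit 22 = 1  t=2,i=19
  #.#.# -> #   bit 21 = 1  t=0,i=1
  #.#.. -> #   bit 20 = 1  t=0,i=5
  #..## -> .   bit 19 = 0  t=2,i=15
  #..#. -> .   bit 18 = 0  t=1,i=18
  #...# -> .   bit 17 = 0  t=0,i=18
  #.... -> .   bit 16 = 0  t=0,i=7
  .#### -> #   bit 15 = 1  t=0,i=14
  .###. -> .   bit 14 = 0  t=1,i=9
  .##.# -> .   bit 13 = 0  t=0,i=21
  .##.. -> #   bit 12 = 1  t=3,i=14
  .#.## -> .   bit 11 = 0  t=0,i=12
  .#.#. -> #   bit 10 = 1  t=0,i=2
  .#..# -> #   bit 9 = 1  t=2,i=3
  .#... -> #   bit 8 = 1  t=0,i=6
  ..### -> .   bit 7 = 0  t=1,i=1
  ..##. -> .   bit 6 = 0  t=0,i=20
  ..#.# -> .   bit 5 = 0  t=0,i=11
  ..#.. -> #   bit 4 = 1  t=1,i=19
  ...## -> #   bit 3 = 1  t=0,i=19
  ...#. -> #   bit 2 = 1  t=0,i=10
  ....# -> #   bit 1 = 1  t=0,i=9
  ..... -> #   bit 0 = 1  t=0,i=8
  bits 01010010011100001001011100011111 = 1383110431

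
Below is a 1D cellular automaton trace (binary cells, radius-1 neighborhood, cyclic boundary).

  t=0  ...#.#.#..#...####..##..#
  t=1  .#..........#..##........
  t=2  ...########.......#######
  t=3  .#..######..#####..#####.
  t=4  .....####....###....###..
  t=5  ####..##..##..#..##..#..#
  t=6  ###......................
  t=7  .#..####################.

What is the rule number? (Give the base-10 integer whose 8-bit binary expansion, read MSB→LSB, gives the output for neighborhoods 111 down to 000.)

  [7] ### => #  t=0,i=15
  [6] ##. => .  t=0,i=17
  [5] #.# => .  t=0,i=4
  [4] #.. => .  t=0,i=0
  [3] .## => .  t=0,i=14
  [2] .#. => .  t=0,i=3
  [1] ..# => .  t=0,i=2
  [0] ... => #  t=0,i=1
  bits 10000001 = 129

129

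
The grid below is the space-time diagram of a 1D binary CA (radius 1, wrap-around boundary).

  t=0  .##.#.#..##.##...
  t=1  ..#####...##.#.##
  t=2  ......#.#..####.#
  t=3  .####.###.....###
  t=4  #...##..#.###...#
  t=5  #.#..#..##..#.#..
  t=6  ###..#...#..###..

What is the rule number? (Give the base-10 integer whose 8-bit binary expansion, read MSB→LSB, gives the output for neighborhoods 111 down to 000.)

  nb ###: next=.  (t=1,i=3, bit7=0)
  nb ##.: next=#  (t=0,i=2, bit6=1)
  nb #.#: next=#  (t=0,i=3, bit5=1)
  nb #..: next=.  (t=0,i=7, bit4=0)
  nb .##: next=.  (t=0,i=1, bit3=0)
  nb .#.: next=#  (t=0,i=4, bit2=1)
  nb ..#: next=.  (t=0,i=0, bit1=0)
  nb ...: next=#  (t=0,i=15, bit0=1)
  bits 01100101 = 101

101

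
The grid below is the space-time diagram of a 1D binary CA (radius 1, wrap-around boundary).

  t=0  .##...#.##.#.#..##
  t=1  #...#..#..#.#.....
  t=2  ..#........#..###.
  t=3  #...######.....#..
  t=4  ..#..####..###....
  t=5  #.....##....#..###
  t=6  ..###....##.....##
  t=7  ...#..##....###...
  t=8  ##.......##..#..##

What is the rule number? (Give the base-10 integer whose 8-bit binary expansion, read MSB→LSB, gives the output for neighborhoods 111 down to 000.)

161

  ###|#  b7=1 t=2,i=15
  ##.|.  b6=0 t=0,i=2
  #.#|#  b5=1 t=0,i=0
  #..|.  b4=0 t=0,i=3
  .##|.  b3=0 t=0,i=1
  .#.|.  b2=0 t=0,i=6
  ..#|.  b1=0 t=0,i=5
  ...|#  b0=1 t=0,i=4
  bits 10100001 = 161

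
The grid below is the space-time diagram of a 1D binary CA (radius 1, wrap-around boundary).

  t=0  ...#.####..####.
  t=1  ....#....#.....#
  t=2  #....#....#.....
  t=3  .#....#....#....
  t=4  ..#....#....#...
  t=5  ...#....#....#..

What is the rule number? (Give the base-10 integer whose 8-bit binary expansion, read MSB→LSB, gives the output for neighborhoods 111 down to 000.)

48

  ### -> .   bit 7 = 0  t=0,i=6
  ##. -> .   bit 6 = 0  t=0,i=8
  #.# -> #   bit 5 = 1  t=0,i=4
  #.. -> #   bit 4 = 1  t=0,i=9
  .## -> .   bit 3 = 0  t=0,i=5
  .#. -> .   bit 2 = 0  t=0,i=3
  ..# -> .   bit 1 = 0  t=0,i=2
  ... -> .   bit 0 = 0  t=0,i=0
  bits 00110000 = 48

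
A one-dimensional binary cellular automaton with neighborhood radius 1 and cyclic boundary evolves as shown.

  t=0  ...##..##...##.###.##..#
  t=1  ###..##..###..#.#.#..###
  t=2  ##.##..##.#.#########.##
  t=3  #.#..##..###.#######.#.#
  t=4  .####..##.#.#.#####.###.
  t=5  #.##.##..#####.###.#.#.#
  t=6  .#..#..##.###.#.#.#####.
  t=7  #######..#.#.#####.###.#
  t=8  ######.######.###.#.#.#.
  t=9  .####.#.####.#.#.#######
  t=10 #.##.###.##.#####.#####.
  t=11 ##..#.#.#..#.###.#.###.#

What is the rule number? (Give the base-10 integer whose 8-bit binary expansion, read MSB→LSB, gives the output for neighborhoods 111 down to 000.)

  nb ###: next=#  (t=0,i=16, bit7=1)
  nb ##.: next=.  (t=0,i=4, bit6=0)
  nb #.#: next=#  (t=0,i=14, bit5=1)
  nb #..: next=#  (t=0,i=0, bit4=1)
  nb .##: next=.  (t=0,i=3, bit3=0)
  nb .#.: next=#  (t=0,i=23, bit2=1)
  nb ..#: next=#  (t=0,i=2, bit1=1)
  nb ...: next=#  (t=0,i=1, bit0=1)
  bits 10110111 = 183

183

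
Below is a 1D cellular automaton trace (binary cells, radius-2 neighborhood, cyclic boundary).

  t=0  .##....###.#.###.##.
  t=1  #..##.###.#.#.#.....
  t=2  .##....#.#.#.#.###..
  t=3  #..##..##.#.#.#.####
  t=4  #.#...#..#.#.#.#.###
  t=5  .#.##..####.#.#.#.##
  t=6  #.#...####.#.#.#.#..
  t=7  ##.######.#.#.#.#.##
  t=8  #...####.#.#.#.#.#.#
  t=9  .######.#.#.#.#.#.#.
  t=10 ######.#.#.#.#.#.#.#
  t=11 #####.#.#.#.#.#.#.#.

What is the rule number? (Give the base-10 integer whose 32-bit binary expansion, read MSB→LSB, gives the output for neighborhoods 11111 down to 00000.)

  [31] ##### => #  t=3,i=18
  [30] ####. => #  t=3,i=19
  [29] ###.# => .  t=0,i=9
  [28] ###.. => #  t=2,i=17
  [27] ##.## => .  t=0,i=16
  [26] ##.#. => #  t=0,i=10
  [25] ##..# => .  t=0,i=19
  [24] ##... => #  t=0,i=3
  [23] #.### => .  t=0,i=13
  [22] #.##. => .  t=0,i=17
  [21] #.#.# => .  t=0,i=11
  [20] #.#.. => .  t=1,i=14
  [19] #..## => #  t=0,i=0
  [18] #..#. => #  t=4,i=8
  [17] #...# => #  t=2,i=19
  [16] #.... => #  t=0,i=4
  [15] .#### => #  t=3,i=17
  [14] .###. => #  t=0,i=8
  [13] .##.# => .  t=1,i=4
  [12] .##.. => .  t=0,i=2
  [11] .#.## => #  t=0,i=12
  [10] .#.#. => #  t=1,i=11
  [9] .#..# => #  t=1,i=1
  [8] .#... => #  t=1,i=15
  [7] ..### => #  t=0,i=7
  [6] ..##. => .  t=0,i=1
  [5] ..#.# => #  t=2,i=7
  [4] ..#.. => .  t=1,i=0
  [3] ...## => #  t=0,i=6
  [2] ...#. => .  t=1,i=19
  [1] ....# => .  t=0,i=5
  [0] ..... => #  t=1,i=17
  bits 11010101000011111100111110101001 = 3574583209

3574583209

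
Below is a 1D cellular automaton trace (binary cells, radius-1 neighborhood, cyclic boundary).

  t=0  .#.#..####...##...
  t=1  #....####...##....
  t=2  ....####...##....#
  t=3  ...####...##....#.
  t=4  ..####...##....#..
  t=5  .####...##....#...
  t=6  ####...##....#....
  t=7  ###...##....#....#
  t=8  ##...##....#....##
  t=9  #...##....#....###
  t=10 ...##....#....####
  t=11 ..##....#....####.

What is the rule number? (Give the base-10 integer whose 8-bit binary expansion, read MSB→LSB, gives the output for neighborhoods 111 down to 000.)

138

  [7] ### => #  t=0,i=7
  [6] ##. => .  t=0,i=9
  [5] #.# => .  t=0,i=2
  [4] #.. => .  t=0,i=4
  [3] .## => #  t=0,i=6
  [2] .#. => .  t=0,i=1
  [1] ..# => #  t=0,i=0
  [0] ... => .  t=0,i=11
  bits 10001010 = 138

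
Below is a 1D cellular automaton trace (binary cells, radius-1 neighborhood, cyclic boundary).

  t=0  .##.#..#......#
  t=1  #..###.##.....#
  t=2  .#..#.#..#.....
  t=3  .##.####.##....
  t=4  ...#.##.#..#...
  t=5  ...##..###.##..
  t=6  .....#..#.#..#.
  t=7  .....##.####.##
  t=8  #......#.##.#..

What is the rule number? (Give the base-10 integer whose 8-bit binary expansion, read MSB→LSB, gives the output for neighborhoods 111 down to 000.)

  nb ###: next=#  (t=1,i=4, bit7=1)
  nb ##.: next=.  (t=0,i=2, bit6=0)
  nb #.#: next=#  (t=0,i=0, bit5=1)
  nb #..: next=#  (t=0,i=5, bit4=1)
  nb .##: next=.  (t=0,i=1, bit3=0)
  nb .#.: next=#  (t=0,i=4, bit2=1)
  nb ..#: next=.  (t=0,i=6, bit1=0)
  nb ...: next=.  (t=0,i=9, bit0=0)
  bits 10110100 = 180

180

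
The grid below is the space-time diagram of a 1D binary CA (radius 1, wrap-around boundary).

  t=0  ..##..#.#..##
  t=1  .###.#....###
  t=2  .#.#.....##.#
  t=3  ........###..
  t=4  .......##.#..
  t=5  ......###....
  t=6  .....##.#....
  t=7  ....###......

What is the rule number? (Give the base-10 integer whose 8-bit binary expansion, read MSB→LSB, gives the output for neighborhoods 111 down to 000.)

  ### -> .   bit 7 = 0  t=1,i=2
  ##. -> #   bit 6 = 1  t=0,i=3
  #.# -> .   bit 5 = 0  t=0,i=7
  #.. -> .   bit 4 = 0  t=0,i=0
  .## -> #   bit 3 = 1  t=0,i=2
  .#. -> .   bit 2 = 0  t=0,i=6
  ..# -> #   bit 1 = 1  t=0,i=1
  ... -> .   bit 0 = 0  t=1,i=7
  bits 01001010 = 74

74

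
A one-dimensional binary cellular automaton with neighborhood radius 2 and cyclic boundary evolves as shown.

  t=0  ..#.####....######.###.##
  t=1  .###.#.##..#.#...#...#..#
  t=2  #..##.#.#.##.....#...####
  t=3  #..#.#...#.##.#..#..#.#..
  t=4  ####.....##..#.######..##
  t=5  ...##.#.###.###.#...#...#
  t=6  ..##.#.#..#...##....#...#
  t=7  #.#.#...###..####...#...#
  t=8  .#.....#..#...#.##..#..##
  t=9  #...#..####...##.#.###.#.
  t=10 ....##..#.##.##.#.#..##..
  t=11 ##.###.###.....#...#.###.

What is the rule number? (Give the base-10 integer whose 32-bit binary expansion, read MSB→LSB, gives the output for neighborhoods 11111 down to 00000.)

  nb #####: next=.  (t=0,i=14, bit31=0)
  nb ####.: next=.  (t=0,i=6, bit30=0)
  nb ###.#: next=#  (t=0,i=17, bit29=1)
  nb ###..: next=#  (t=0,i=7, bit28=1)
  nb ##.##: next=.  (t=0,i=18, bit27=0)
  nb ##.#.: next=#  (t=1,i=4, bit26=1)
  nb ##..#: next=.  (t=0,i=0, bit25=0)
  nb ##...: next=#  (t=0,i=8, bit24=1)
  nb #.###: next=.  (t=0,i=4, bit23=0)
  nb #.##.: next=.  (t=0,i=23, bit22=0)
  nb #.#.#: next=.  (t=1,i=5, bit21=0)
  nb #.#..: next=.  (t=1,i=13, bit20=0)
  nb #..##: next=.  (t=2,i=2, bit19=0)
  nb #..#.: next=#  (t=0,i=1, bit18=1)
  nb #...#: next=.  (t=1,i=15, bit17=0)
  nb #....: next=.  (t=0,i=9, bit16=0)
  nb .####: next=#  (t=0,i=5, bit15=1)
  nb .###.: next=.  (t=0,i=20, bit14=0)
  nb .##.#: next=.  (t=2,i=4, bit13=0)
  nb .##..: next=#  (t=0,i=24, bit12=1)
  nb .#.##: next=#  (t=0,i=3, bit11=1)
  nb .#.#.: next=.  (t=1,i=12, bit10=0)
  nb .#..#: next=#  (t=1,i=22, bit9=1)
  nb .#...: next=.  (t=1,i=14, bit8=0)
  nb ..###: next=.  (t=0,i=12, bit7=0)
  nb ..##.: next=#  (t=2,i=3, bit6=1)
  nb ..#.#: next=#  (t=0,i=2, bit5=1)
  nb ..#..: next=#  (t=1,i=17, bit4=1)
  nb ...##: next=#  (t=0,i=11, bit3=1)
  nb ...#.: next=.  (t=1,i=16, bit2=0)
  nb ....#: next=.  (t=0,i=10, bit1=0)
  nb .....: next=#  (t=2,i=14, bit0=1)
  bits 00110101000001001001101001111001 = 889494137

889494137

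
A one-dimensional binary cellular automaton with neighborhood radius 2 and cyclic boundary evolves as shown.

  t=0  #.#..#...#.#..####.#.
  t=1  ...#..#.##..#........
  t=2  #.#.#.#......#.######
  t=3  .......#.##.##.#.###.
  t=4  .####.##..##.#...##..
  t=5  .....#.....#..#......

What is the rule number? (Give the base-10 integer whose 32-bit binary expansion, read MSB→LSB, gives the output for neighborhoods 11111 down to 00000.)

2290115365

  [31] ##### => #  t=2,i=17
  [30] ####. => .  t=0,i=16
  [29] ###.# => .  t=0,i=17
  [28] ###.. => .  t=3,i=19
  [27] ##.## => #  t=3,i=11
  [26] ##.#. => .  t=0,i=18
  [25] ##..# => .  t=1,i=10
  [24] ##... => .  t=3,i=20
  [23] #.### => #  t=2,i=15
  [22] #.##. => .  t=1,i=8
  [21] #.#.# => .  t=0,i=0
  [20] #.#.. => .  t=0,i=2
  [19] #..## => .  t=0,i=13
  [18] #..#. => .  t=0,i=4
  [17] #...# => .  t=0,i=7
  [16] #.... => .  t=1,i=14
  [15] .#### => .  t=0,i=15
  [14] .###. => #  t=3,i=18
  [13] .##.# => #  t=3,i=10
  [12] .##.. => .  t=1,i=9
  [11] .#.## => .  t=1,i=7
  [10] .#.#. => .  t=0,i=1
  [9] .#..# => #  t=0,i=3
  [8] .#... => #  t=0,i=6
  [7] ..### => .  t=0,i=14
  [6] ..##. => .  t=4,i=10
  [5] ..#.# => #  t=0,i=9
  [4] ..#.. => .  t=0,i=5
  [3] ...## => .  t=4,i=0
  [2] ...#. => #  t=0,i=8
  [1] ....# => .  t=1,i=1
  [0] ..... => #  t=1,i=0
  bits 10001000100000000110001100100101 = 2290115365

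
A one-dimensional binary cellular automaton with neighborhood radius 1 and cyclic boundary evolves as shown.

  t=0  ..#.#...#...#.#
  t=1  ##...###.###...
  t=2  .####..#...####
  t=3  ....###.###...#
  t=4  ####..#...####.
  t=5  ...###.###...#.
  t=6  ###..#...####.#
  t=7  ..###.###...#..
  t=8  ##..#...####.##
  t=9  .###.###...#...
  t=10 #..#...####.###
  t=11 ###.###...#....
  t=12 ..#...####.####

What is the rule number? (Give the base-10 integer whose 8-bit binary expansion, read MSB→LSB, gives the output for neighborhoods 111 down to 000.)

  ###|.  b7=0 t=1,i=6
  ##.|#  b6=1 t=1,i=1
  #.#|.  b5=0 t=0,i=3
  #..|#  b4=1 t=0,i=0
  .##|.  b3=0 t=1,i=0
  .#.|.  b2=0 t=0,i=2
  ..#|#  b1=1 t=0,i=1
  ...|#  b0=1 t=0,i=6
  bits 01010011 = 83

83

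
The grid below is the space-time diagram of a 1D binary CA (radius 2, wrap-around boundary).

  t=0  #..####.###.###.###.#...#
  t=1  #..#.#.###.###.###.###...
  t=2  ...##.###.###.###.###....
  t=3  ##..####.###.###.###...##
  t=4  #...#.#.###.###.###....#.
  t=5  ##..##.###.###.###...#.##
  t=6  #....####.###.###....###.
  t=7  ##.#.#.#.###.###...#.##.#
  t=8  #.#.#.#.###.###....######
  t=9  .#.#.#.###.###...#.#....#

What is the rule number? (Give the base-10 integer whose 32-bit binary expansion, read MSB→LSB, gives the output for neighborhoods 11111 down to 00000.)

1288732067

  [31] ##### => .  t=8,i=21
  [30] ####. => #  t=0,i=5
  [29] ###.# => .  t=0,i=6
  [28] ###.. => .  t=1,i=21
  [27] ##.## => #  t=0,i=7
  [26] ##.#. => #  t=0,i=19
  [25] ##..# => .  t=0,i=1
  [24] ##... => .  t=1,i=22
  [23] #.### => #  t=0,i=8
  [22] #.##. => #  t=7,i=21
  [21] #.#.# => .  t=1,i=5
  [20] #.#.. => #  t=0,i=20
  [19] #..## => .  t=0,i=2
  [18] #..#. => .  t=1,i=2
  [17] #...# => .  t=0,i=22
  [16] #.... => .  t=2,i=22
  [15] .#### => .  t=0,i=4
  [14] .###. => #  t=0,i=9
  [13] .##.# => #  t=2,i=4
  [12] .##.. => #  t=0,i=0
  [11] .#.## => #  t=1,i=6
  [10] .#.#. => #  t=1,i=4
  [9] .#..# => .  t=1,i=1
  [8] .#... => #  t=0,i=21
  [7] ..### => #  t=0,i=3
  [6] ..##. => .  t=0,i=24
  [5] ..#.# => #  t=1,i=3
  [4] ..#.. => .  t=1,i=0
  [3] ...## => .  t=0,i=23
  [2] ...#. => .  t=1,i=24
  [1] ....# => #  t=2,i=1
  [0] ..... => #  t=2,i=0
  bits 01001100110100000111110110100011 = 1288732067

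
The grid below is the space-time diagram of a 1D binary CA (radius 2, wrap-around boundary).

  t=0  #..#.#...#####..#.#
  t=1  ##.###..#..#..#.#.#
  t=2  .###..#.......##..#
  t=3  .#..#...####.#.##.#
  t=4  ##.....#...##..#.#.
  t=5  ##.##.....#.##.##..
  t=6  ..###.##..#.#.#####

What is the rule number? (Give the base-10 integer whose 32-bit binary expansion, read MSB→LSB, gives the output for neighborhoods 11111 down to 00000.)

2933462057

  ##### -> #   bit 31 = 1  t=0,i=11
  ####. -> .   bit 30 = 0  t=0,i=12
  ###.# -> #   bit 29 = 1  t=1,i=1
  ###.. -> .   bit 28 = 0  t=0,i=13
  ##.## -> #   bit 27 = 1  t=1,i=2
  ##.#. -> #   bit 26 = 1  t=3,i=12
  ##..# -> #   bit 25 = 1  t=0,i=1
  ##... -> .   bit 24 = 0  t=4,i=2
  #.### -> #   bit 23 = 1  t=1,i=3
  #.##. -> #   bit 22 = 1  t=0,i=18
  #.#.# -> .   bit 21 = 0  t=1,i=16
  #.#.. -> #   bit 20 = 1  t=0,i=5
  #..## -> #   bit 19 = 1  t=5,i=18
  #..#. -> .   bit 18 = 0  t=0,i=2
  #...# -> .   bit 17 = 0  t=0,i=7
  #.... -> #   bit 16 = 1  t=2,i=8
  .#### -> .   bit 15 = 0  t=0,i=10
  .###. -> .   bit 14 = 0  t=1,i=0
  .##.# -> .   bit 13 = 0  t=3,i=16
  .##.. -> #   bit 12 = 1  t=0,i=0
  .#.## -> .   bit 11 = 0  t=0,i=17
  .#.#. -> #   bit 10 = 1  t=0,i=4
  .#..# -> .   bit 9 = 0  t=1,i=9
  .#... -> .   bit 8 = 0  t=0,i=6
  ..### -> .   bit 7 = 0  t=0,i=9
  ..##. -> .   bit 6 = 0  t=2,i=14
  ..#.# -> #   bit 5 = 1  t=0,i=3
  ..#.. -> .   bit 4 = 0  t=1,i=8
  ...## -> #   bit 3 = 1  t=0,i=8
  ...#. -> .   bit 2 = 0  t=4,i=6
  ....# -> .   bit 1 = 0  t=2,i=12
  ..... -> #   bit 0 = 1  t=2,i=9
  bits 10101110110110010001010000101001 = 2933462057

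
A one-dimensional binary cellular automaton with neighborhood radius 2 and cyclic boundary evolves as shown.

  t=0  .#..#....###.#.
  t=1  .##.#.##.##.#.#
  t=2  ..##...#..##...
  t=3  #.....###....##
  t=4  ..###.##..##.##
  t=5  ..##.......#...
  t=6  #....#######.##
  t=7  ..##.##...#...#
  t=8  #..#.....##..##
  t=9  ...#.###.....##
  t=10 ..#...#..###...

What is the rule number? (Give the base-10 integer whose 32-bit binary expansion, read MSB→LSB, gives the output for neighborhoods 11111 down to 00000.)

  ##### -> .   bit 31 = 0  t=6,i=7
  ####. -> #   bit 30 = 1  t=6,i=10
  ###.# -> .   bit 29 = 0  t=0,i=11
  ###.. -> .   bit 28 = 0  t=3,i=0
  ##.## -> .   bit 27 = 0  t=1,i=8
  ##.#. -> #   bit 26 = 1  t=0,i=12
  ##..# -> .   bit 25 = 0  t=4,i=0
  ##... -> .   bit 24 = 0  t=2,i=4
  #.### -> .   bit 23 = 0  t=6,i=13
  #.##. -> .   bit 22 = 0  t=1,i=1
  #.#.# -> .   bit 21 = 0  t=1,i=4
  #.#.. -> .   bit 20 = 0  t=0,i=13
  #..## -> .   bit 19 = 0  t=2,i=9
  #..#. -> .   bit 18 = 0  t=0,i=0
  #...# -> .   bit 17 = 0  t=2,i=5
  #.... -> #   bit 16 = 1  t=0,i=6
  .#### -> #   bit 15 = 1  t=6,i=6
  .###. -> #   bit 14 = 1  t=0,i=10
  .##.# -> #   bit 13 = 1  t=1,i=2
  .##.. -> .   bit 12 = 0  t=2,i=3
  .#.## -> .   bit 11 = 0  t=1,i=0
  .#.#. -> .   bit 10 = 0  t=1,i=13
  .#..# -> #   bit 9 = 1  t=0,i=2
  .#... -> .   bit 8 = 0  t=0,i=5
  ..### -> #   bit 7 = 1  t=0,i=9
  ..##. -> .   bit 6 = 0  t=2,i=2
  ..#.# -> .   bit 5 = 0  t=9,i=3
  ..#.. -> #   bit 4 = 1  t=0,i=1
  ...## -> .   bit 3 = 0  t=0,i=8
  ...#. -> #   bit 2 = 1  t=2,i=6
  ....# -> #   bit 1 = 1  t=0,i=7
  ..... -> #   bit 0 = 1  t=2,i=14
  bits 01000100000000011110001010010111 = 1140974231

1140974231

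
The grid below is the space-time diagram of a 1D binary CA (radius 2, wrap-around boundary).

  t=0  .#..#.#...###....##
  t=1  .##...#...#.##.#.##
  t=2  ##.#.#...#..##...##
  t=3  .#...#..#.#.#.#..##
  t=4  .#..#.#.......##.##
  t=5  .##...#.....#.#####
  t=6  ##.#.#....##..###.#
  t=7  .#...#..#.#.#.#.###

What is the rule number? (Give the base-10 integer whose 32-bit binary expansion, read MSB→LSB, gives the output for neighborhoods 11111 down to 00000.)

  [31] ##### => #  t=5,i=16
  [30] ####. => .  t=2,i=0
  [29] ###.# => #  t=2,i=1
  [28] ###.. => #  t=0,i=12
  [27] ##.## => #  t=1,i=0
  [26] ##.#. => .  t=0,i=0
  [25] ##..# => #  t=6,i=12
  [24] ##... => #  t=0,i=13
  [23] #.### => #  t=5,i=14
  [22] #.##. => #  t=1,i=1
  [21] #.#.# => .  t=1,i=15
  [20] #.#.. => #  t=0,i=1
  [19] #..## => .  t=2,i=11
  [18] #..#. => .  t=0,i=3
  [17] #...# => .  t=0,i=8
  [16] #.... => .  t=0,i=14
  [15] .#### => #  t=2,i=18
  [14] .###. => .  t=0,i=11
  [13] .##.# => #  t=0,i=18
  [12] .##.. => .  t=1,i=2
  [11] .#.## => .  t=1,i=11
  [10] .#.#. => .  t=0,i=5
  [9] .#..# => #  t=0,i=2
  [8] .#... => .  t=0,i=7
  [7] ..### => #  t=0,i=10
  [6] ..##. => #  t=0,i=17
  [5] ..#.# => .  t=0,i=4
  [4] ..#.. => .  t=1,i=6
  [3] ...## => .  t=0,i=9
  [2] ...#. => #  t=1,i=5
  [1] ....# => #  t=0,i=15
  [0] ..... => .  t=4,i=9
  bits 10111011110100001010001011000110 = 3151012550

3151012550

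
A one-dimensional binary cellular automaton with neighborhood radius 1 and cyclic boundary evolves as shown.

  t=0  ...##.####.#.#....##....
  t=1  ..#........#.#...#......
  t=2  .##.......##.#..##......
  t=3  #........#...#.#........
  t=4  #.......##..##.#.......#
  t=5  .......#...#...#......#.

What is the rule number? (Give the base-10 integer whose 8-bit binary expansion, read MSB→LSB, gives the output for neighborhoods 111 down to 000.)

  ###|.  b7=0 t=0,i=7
  ##.|.  b6=0 t=0,i=4
  #.#|.  b5=0 t=0,i=5
  #..|.  b4=0 t=0,i=14
  .##|.  b3=0 t=0,i=3
  .#.|#  b2=1 t=0,i=11
  ..#|#  b1=1 t=0,i=2
  ...|.  b0=0 t=0,i=0
  bits 00000110 = 6

6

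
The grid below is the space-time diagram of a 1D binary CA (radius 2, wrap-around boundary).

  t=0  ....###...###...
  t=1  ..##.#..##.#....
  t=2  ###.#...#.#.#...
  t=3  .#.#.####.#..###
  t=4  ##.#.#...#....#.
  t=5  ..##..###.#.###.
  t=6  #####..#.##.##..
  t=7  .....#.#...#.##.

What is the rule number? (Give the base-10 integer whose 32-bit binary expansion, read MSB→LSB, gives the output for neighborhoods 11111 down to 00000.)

245518702

  ##### -> .   bit 31 = 0  t=6,i=2
  ####. -> .   bit 30 = 0  t=3,i=7
  ###.# -> .   bit 29 = 0  t=2,i=2
  ###.. -> .   bit 28 = 0  t=0,i=6
  ##.## -> #   bit 27 = 1  t=6,i=11
  ##.#. -> #   bit 26 = 1  t=1,i=4
  ##..# -> #   bit 25 = 1  t=5,i=4
  ##... -> .   bit 24 = 0  t=0,i=7
  #.### -> #   bit 23 = 1  t=3,i=5
  #.##. -> .   bit 22 = 0  t=4,i=0
  #.#.# -> #   bit 21 = 1  t=2,i=10
  #.#.. -> .   bit 20 = 0  t=1,i=5
  #..## -> .   bit 19 = 0  t=1,i=7
  #..#. -> .   bit 18 = 0  t=6,i=6
  #...# -> #   bit 17 = 1  t=0,i=8
  #.... -> .   bit 16 = 0  t=0,i=14
  .#### -> .   bit 15 = 0  t=3,i=6
  .###. -> #   bit 14 = 1  t=0,i=5
  .##.# -> .   bit 13 = 0  t=1,i=3
  .##.. -> #   bit 12 = 1  t=5,i=3
  .#.## -> .   bit 11 = 0  t=3,i=4
  .#.#. -> .   bit 10 = 0  t=2,i=9
  .#..# -> .   bit 9 = 0  t=1,i=6
  .#... -> #   bit 8 = 1  t=1,i=12
  ..### -> .   bit 7 = 0  t=0,i=4
  ..##. -> #   bit 6 = 1  t=1,i=2
  ..#.# -> #   bit 5 = 1  t=2,i=8
  ..#.. -> .   bit 4 = 0  t=4,i=9
  ...## -> #   bit 3 = 1  t=0,i=3
  ...#. -> #   bit 2 = 1  t=2,i=7
  ....# -> #   bit 1 = 1  t=0,i=2
  ..... -> .   bit 0 = 0  t=0,i=0
  bits 00001110101000100101000101101110 = 245518702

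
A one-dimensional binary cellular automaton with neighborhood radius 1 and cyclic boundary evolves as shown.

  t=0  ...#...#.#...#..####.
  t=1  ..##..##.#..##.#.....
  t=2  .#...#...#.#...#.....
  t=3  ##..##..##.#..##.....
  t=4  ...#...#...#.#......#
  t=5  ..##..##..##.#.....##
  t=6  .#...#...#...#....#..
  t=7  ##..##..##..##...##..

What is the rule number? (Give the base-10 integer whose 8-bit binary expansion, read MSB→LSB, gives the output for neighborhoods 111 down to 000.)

6

  ### -> .   bit 7 = 0  t=0,i=17
  ##. -> .   bit 6 = 0  t=0,i=19
  #.# -> .   bit 5 = 0  t=0,i=8
  #.. -> .   bit 4 = 0  t=0,i=4
  .## -> .   bit 3 = 0  t=0,i=16
  .#. -> #   bit 2 = 1  t=0,i=3
  ..# -> #   bit 1 = 1  t=0,i=2
  ... -> .   bit 0 = 0  t=0,i=0
  bits 00000110 = 6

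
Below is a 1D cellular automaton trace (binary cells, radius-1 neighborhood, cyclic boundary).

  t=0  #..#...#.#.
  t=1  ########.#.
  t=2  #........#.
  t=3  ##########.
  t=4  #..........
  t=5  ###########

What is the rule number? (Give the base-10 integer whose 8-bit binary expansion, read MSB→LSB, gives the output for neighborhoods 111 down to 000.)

  nb ###: next=.  (t=1,i=1, bit7=0)
  nb ##.: next=.  (t=1,i=7, bit6=0)
  nb #.#: next=.  (t=0,i=8, bit5=0)
  nb #..: next=#  (t=0,i=1, bit4=1)
  nb .##: next=#  (t=1,i=0, bit3=1)
  nb .#.: next=#  (t=0,i=0, bit2=1)
  nb ..#: next=#  (t=0,i=2, bit1=1)
  nb ...: next=#  (t=0,i=5, bit0=1)
  bits 00011111 = 31

31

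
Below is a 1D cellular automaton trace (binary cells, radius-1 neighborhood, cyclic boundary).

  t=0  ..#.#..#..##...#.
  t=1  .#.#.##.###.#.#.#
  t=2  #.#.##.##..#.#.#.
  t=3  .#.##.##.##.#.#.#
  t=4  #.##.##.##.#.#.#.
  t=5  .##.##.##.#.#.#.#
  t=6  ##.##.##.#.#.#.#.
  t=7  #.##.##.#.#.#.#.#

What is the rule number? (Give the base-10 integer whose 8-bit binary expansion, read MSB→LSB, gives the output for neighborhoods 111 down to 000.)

58

  nb ###: next=.  (t=1,i=9, bit7=0)
  nb ##.: next=.  (t=0,i=11, bit6=0)
  nb #.#: next=#  (t=0,i=3, bit5=1)
  nb #..: next=#  (t=0,i=5, bit4=1)
  nb .##: next=#  (t=0,i=10, bit3=1)
  nb .#.: next=.  (t=0,i=2, bit2=0)
  nb ..#: next=#  (t=0,i=1, bit1=1)
  nb ...: next=.  (t=0,i=0, bit0=0)
  bits 00111010 = 58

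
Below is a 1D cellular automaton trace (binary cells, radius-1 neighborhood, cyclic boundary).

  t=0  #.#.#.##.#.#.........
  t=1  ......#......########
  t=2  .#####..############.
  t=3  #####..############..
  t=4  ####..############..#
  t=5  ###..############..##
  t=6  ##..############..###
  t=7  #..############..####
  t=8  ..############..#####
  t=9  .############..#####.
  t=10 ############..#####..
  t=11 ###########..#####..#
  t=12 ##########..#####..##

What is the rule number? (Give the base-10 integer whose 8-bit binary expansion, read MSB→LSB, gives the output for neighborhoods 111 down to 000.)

  [7] ### => #  t=1,i=14
  [6] ##. => .  t=0,i=7
  [5] #.# => .  t=0,i=1
  [4] #.. => .  t=0,i=12
  [3] .## => #  t=0,i=6
  [2] .#. => .  t=0,i=0
  [1] ..# => #  t=0,i=20
  [0] ... => #  t=0,i=13
  bits 10001011 = 139

139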